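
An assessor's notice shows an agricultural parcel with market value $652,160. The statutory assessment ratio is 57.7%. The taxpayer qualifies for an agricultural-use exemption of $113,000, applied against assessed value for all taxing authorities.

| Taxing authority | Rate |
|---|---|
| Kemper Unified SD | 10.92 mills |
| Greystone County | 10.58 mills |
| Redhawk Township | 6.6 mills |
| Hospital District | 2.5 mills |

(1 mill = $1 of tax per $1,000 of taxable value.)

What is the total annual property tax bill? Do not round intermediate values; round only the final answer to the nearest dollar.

$8,057

Assessed value = $652,160 × 0.577 = $376,296.32
Taxable value = $376,296.32 − $113,000 = $263,296.32
Kemper Unified SD: $263,296.32 × 0.01092 = $2,875.1958144
Greystone County: $263,296.32 × 0.01058 = $2,785.6750656
Redhawk Township: $263,296.32 × 0.0066 = $1,737.755712
Hospital District: $263,296.32 × 0.0025 = $658.2408
Total = $2,875.1958144 + $2,785.6750656 + $1,737.755712 + $658.2408 = $8,056.867392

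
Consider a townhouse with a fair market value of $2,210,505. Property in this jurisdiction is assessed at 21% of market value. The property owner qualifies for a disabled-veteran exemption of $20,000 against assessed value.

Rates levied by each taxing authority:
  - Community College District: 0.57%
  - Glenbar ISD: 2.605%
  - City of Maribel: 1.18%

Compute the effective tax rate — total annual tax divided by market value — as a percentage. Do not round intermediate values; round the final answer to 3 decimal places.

0.875%

Assessed value = $2,210,505 × 0.21 = $464,206.05
Taxable value = $464,206.05 − $20,000 = $444,206.05
Community College District: $444,206.05 × 0.0057 = $2,531.974485
Glenbar ISD: $444,206.05 × 0.02605 = $11,571.5676025
City of Maribel: $444,206.05 × 0.0118 = $5,241.63139
Total tax = $19,345.1734775
Effective rate = $19,345.1734775 ÷ $2,210,505 = 0.875% of market value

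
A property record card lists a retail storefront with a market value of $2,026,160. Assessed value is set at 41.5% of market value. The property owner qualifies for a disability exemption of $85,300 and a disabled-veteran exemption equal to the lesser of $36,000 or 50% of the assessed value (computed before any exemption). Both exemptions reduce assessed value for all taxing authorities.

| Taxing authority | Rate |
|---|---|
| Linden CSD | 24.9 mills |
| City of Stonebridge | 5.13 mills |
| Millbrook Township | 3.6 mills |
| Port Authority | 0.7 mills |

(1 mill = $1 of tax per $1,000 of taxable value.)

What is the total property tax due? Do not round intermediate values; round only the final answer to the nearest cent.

Assessed value = $2,026,160 × 0.415 = $840,856.4
Disabled-veteran exemption = min($36,000, 50% × $840,856.4) = min($36,000, $420,428.2) = $36,000 (dollar cap binds)
Taxable value = $840,856.4 − $85,300 − $36,000 = $719,556.4
Linden CSD: $719,556.4 × 0.0249 = $17,916.95436
City of Stonebridge: $719,556.4 × 0.00513 = $3,691.324332
Millbrook Township: $719,556.4 × 0.0036 = $2,590.40304
Port Authority: $719,556.4 × 0.0007 = $503.68948
Total = $24,702.371212

$24,702.37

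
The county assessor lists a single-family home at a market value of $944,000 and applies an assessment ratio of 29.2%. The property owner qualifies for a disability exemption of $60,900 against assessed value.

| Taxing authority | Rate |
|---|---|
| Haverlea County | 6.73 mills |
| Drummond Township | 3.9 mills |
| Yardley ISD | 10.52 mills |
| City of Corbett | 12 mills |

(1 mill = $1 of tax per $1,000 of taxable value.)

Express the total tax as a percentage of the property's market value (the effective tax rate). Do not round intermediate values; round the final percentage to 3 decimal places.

Assessed value = $944,000 × 0.292 = $275,648
Taxable value = $275,648 − $60,900 = $214,748
Haverlea County: $214,748 × 0.00673 = $1,445.25404
Drummond Township: $214,748 × 0.0039 = $837.5172
Yardley ISD: $214,748 × 0.01052 = $2,259.14896
City of Corbett: $214,748 × 0.012 = $2,576.976
Total tax = $7,118.8962
Effective rate = $7,118.8962 ÷ $944,000 = 0.754% of market value

0.754%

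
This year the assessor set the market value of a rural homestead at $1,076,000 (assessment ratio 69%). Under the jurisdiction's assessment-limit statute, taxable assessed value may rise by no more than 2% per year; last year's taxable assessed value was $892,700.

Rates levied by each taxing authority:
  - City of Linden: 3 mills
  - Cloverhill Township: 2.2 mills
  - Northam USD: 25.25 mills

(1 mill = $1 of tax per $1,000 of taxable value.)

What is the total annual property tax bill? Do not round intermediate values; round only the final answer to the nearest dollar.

$22,607

Uncapped assessed value = $1,076,000 × 0.69 = $742,440
Cap limit = $892,700 × 1.02 = $910,554
Taxable assessed value = min($742,440, $910,554) = $742,440 (cap does not bind)
City of Linden: $742,440 × 0.003 = $2,227.32
Cloverhill Township: $742,440 × 0.0022 = $1,633.368
Northam USD: $742,440 × 0.02525 = $18,746.61
Total = $22,607.298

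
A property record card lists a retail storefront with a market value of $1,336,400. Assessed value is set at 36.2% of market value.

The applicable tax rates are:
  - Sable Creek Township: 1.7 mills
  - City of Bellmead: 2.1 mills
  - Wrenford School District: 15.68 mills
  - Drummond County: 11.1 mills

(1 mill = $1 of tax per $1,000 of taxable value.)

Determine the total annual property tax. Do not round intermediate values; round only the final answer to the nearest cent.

$14,793.89

Assessed value = $1,336,400 × 0.362 = $483,776.8
Sable Creek Township: $483,776.8 × 0.0017 = $822.42056
City of Bellmead: $483,776.8 × 0.0021 = $1,015.93128
Wrenford School District: $483,776.8 × 0.01568 = $7,585.620224
Drummond County: $483,776.8 × 0.0111 = $5,369.92248
Total = $822.42056 + $1,015.93128 + $7,585.620224 + $5,369.92248 = $14,793.894544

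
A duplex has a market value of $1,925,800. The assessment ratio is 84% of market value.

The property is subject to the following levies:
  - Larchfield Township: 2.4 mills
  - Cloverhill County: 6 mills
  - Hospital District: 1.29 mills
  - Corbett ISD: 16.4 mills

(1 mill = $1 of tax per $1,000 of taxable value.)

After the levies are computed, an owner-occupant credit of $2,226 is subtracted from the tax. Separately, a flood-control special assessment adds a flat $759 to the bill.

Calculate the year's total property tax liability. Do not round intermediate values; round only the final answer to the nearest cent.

Assessed value = $1,925,800 × 0.84 = $1,617,672
Larchfield Township: $1,617,672 × 0.0024 = $3,882.4128
Cloverhill County: $1,617,672 × 0.006 = $9,706.032
Hospital District: $1,617,672 × 0.00129 = $2,086.79688
Corbett ISD: $1,617,672 × 0.0164 = $26,529.8208
Levies subtotal = $42,205.06248
After credit = $42,205.06248 − $2,226 = $39,979.06248
Total = $39,979.06248 + $759 = $40,738.06248

$40,738.06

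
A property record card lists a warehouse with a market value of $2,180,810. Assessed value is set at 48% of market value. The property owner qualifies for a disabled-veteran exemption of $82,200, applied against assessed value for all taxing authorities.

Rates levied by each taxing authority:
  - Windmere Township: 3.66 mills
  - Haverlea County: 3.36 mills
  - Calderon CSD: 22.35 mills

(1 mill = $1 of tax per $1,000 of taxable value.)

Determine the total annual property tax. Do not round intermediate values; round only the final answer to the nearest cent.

Assessed value = $2,180,810 × 0.48 = $1,046,788.8
Taxable value = $1,046,788.8 − $82,200 = $964,588.8
Windmere Township: $964,588.8 × 0.00366 = $3,530.395008
Haverlea County: $964,588.8 × 0.00336 = $3,241.018368
Calderon CSD: $964,588.8 × 0.02235 = $21,558.55968
Total = $3,530.395008 + $3,241.018368 + $21,558.55968 = $28,329.973056

$28,329.97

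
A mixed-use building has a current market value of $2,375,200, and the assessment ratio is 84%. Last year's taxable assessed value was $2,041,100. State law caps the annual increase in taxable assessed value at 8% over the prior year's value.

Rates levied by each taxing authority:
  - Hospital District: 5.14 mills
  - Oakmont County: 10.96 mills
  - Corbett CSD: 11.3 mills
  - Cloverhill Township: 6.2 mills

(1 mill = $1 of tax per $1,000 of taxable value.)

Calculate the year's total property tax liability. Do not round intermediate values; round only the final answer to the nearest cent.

$67,037.64

Uncapped assessed value = $2,375,200 × 0.84 = $1,995,168
Cap limit = $2,041,100 × 1.08 = $2,204,388
Taxable assessed value = min($1,995,168, $2,204,388) = $1,995,168 (cap does not bind)
Hospital District: $1,995,168 × 0.00514 = $10,255.16352
Oakmont County: $1,995,168 × 0.01096 = $21,867.04128
Corbett CSD: $1,995,168 × 0.0113 = $22,545.3984
Cloverhill Township: $1,995,168 × 0.0062 = $12,370.0416
Total = $67,037.6448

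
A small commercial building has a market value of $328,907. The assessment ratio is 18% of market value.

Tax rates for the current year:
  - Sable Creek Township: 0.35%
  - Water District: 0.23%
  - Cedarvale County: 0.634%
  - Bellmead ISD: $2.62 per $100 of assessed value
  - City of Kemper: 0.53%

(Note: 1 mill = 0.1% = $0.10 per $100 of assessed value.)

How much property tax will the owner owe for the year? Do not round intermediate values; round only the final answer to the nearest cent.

Assessed value = $328,907 × 0.18 = $59,203.26
Sable Creek Township: $59,203.26 × 0.0035 = $207.21141
Water District: $59,203.26 × 0.0023 = $136.167498
Cedarvale County: $59,203.26 × 0.00634 = $375.3486684
Bellmead ISD: $59,203.26 × 0.0262 = $1,551.125412
City of Kemper: $59,203.26 × 0.0053 = $313.777278
Total = $2,583.6302664

$2,583.63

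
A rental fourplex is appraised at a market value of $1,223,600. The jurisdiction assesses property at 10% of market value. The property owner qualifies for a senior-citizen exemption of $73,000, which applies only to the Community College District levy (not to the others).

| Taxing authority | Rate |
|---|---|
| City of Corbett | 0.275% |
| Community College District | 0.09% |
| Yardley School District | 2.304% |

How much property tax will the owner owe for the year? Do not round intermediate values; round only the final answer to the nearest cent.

$3,200.09

Assessed value = $1,223,600 × 0.1 = $122,360
City of Corbett: $122,360 × 0.00275 = $336.49
Community College District: ($122,360 − $73,000) × 0.0009 = $49,360 × 0.0009 = $44.424
Yardley School District: $122,360 × 0.02304 = $2,819.1744
Total = $3,200.0884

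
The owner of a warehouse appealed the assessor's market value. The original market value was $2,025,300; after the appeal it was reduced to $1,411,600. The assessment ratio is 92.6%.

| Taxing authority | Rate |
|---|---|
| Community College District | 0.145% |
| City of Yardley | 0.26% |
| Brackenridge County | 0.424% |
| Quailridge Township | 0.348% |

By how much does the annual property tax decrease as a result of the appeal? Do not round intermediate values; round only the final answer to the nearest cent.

$6,688.73

Old assessed value = $2,025,300 × 0.926 = $1,875,427.8
New assessed value = $1,411,600 × 0.926 = $1,307,141.6
Combined rate = 0.00145 + 0.0026 + 0.00424 + 0.00348 = 0.01177
Old tax = $1,875,427.8 × 0.01177 = $22,073.785206
New tax = $1,307,141.6 × 0.01177 = $15,385.056632
Reduction = $22,073.785206 − $15,385.056632 = $6,688.728574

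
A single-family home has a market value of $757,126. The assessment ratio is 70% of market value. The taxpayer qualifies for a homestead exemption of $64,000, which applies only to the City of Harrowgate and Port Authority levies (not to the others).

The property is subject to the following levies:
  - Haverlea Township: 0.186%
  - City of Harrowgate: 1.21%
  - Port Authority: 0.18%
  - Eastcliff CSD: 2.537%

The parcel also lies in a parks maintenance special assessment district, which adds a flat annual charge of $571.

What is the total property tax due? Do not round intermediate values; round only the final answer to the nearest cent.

$21,479.81

Assessed value = $757,126 × 0.7 = $529,988.2
Haverlea Township: $529,988.2 × 0.00186 = $985.778052
City of Harrowgate: ($529,988.2 − $64,000) × 0.0121 = $465,988.2 × 0.0121 = $5,638.45722
Port Authority: ($529,988.2 − $64,000) × 0.0018 = $465,988.2 × 0.0018 = $838.77876
Eastcliff CSD: $529,988.2 × 0.02537 = $13,445.800634
Levies subtotal = $20,908.814666
Total = $20,908.814666 + $571 = $21,479.814666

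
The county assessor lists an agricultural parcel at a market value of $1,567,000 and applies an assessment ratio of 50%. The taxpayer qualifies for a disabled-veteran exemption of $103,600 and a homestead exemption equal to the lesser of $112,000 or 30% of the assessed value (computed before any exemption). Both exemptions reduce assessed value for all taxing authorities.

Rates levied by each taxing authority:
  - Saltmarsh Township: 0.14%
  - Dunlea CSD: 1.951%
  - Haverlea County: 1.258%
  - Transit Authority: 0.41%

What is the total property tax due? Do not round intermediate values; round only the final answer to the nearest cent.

$21,347.36

Assessed value = $1,567,000 × 0.5 = $783,500
Homestead exemption = min($112,000, 30% × $783,500) = min($112,000, $235,050) = $112,000 (dollar cap binds)
Taxable value = $783,500 − $103,600 − $112,000 = $567,900
Saltmarsh Township: $567,900 × 0.0014 = $795.06
Dunlea CSD: $567,900 × 0.01951 = $11,079.729
Haverlea County: $567,900 × 0.01258 = $7,144.182
Transit Authority: $567,900 × 0.0041 = $2,328.39
Total = $21,347.361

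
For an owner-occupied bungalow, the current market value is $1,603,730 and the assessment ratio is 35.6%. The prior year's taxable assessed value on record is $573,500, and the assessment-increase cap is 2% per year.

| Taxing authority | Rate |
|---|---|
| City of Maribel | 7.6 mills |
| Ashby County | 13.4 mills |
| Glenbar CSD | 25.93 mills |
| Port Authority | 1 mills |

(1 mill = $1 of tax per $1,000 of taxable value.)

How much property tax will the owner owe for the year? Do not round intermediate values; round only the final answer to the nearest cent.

Uncapped assessed value = $1,603,730 × 0.356 = $570,927.88
Cap limit = $573,500 × 1.02 = $584,970
Taxable assessed value = min($570,927.88, $584,970) = $570,927.88 (cap does not bind)
City of Maribel: $570,927.88 × 0.0076 = $4,339.051888
Ashby County: $570,927.88 × 0.0134 = $7,650.433592
Glenbar CSD: $570,927.88 × 0.02593 = $14,804.1599284
Port Authority: $570,927.88 × 0.001 = $570.92788
Total = $27,364.5732884

$27,364.57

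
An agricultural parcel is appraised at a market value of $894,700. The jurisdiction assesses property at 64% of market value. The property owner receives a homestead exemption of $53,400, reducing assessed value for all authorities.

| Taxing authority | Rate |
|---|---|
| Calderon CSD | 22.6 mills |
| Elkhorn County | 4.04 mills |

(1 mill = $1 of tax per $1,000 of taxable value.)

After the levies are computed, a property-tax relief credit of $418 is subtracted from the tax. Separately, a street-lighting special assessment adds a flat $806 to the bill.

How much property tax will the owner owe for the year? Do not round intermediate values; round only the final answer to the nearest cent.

Assessed value = $894,700 × 0.64 = $572,608
Taxable value = $572,608 − $53,400 = $519,208
Calderon CSD: $519,208 × 0.0226 = $11,734.1008
Elkhorn County: $519,208 × 0.00404 = $2,097.60032
Levies subtotal = $13,831.70112
After credit = $13,831.70112 − $418 = $13,413.70112
Total = $13,413.70112 + $806 = $14,219.70112

$14,219.70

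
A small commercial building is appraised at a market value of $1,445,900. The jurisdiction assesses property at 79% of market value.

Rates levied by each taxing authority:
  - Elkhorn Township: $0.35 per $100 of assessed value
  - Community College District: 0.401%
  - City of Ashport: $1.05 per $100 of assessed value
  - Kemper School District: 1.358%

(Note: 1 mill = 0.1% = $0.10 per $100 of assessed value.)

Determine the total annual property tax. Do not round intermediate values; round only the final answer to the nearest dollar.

$36,084

Assessed value = $1,445,900 × 0.79 = $1,142,261
Elkhorn Township: $1,142,261 × 0.0035 = $3,997.9135
Community College District: $1,142,261 × 0.00401 = $4,580.46661
City of Ashport: $1,142,261 × 0.0105 = $11,993.7405
Kemper School District: $1,142,261 × 0.01358 = $15,511.90438
Total = $36,084.02499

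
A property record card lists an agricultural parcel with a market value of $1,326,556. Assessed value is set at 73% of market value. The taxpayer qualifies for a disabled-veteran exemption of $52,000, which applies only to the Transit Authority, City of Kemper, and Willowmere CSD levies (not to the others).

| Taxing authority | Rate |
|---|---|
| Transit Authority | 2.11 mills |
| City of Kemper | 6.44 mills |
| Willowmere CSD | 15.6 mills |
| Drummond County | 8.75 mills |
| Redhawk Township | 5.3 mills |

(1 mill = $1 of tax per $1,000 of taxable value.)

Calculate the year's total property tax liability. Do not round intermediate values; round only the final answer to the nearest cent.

Assessed value = $1,326,556 × 0.73 = $968,385.88
Transit Authority: ($968,385.88 − $52,000) × 0.00211 = $916,385.88 × 0.00211 = $1,933.5742068
City of Kemper: ($968,385.88 − $52,000) × 0.00644 = $916,385.88 × 0.00644 = $5,901.5250672
Willowmere CSD: ($968,385.88 − $52,000) × 0.0156 = $916,385.88 × 0.0156 = $14,295.619728
Drummond County: $968,385.88 × 0.00875 = $8,473.37645
Redhawk Township: $968,385.88 × 0.0053 = $5,132.445164
Total = $35,736.540616

$35,736.54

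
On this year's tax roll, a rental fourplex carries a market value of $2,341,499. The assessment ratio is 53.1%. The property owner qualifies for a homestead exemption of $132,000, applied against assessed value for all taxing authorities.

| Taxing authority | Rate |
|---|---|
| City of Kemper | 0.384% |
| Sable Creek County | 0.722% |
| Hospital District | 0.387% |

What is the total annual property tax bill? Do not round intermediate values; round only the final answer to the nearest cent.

$16,592.25

Assessed value = $2,341,499 × 0.531 = $1,243,335.969
Taxable value = $1,243,335.969 − $132,000 = $1,111,335.969
City of Kemper: $1,111,335.969 × 0.00384 = $4,267.53012096
Sable Creek County: $1,111,335.969 × 0.00722 = $8,023.84569618
Hospital District: $1,111,335.969 × 0.00387 = $4,300.87020003
Total = $4,267.53012096 + $8,023.84569618 + $4,300.87020003 = $16,592.24601717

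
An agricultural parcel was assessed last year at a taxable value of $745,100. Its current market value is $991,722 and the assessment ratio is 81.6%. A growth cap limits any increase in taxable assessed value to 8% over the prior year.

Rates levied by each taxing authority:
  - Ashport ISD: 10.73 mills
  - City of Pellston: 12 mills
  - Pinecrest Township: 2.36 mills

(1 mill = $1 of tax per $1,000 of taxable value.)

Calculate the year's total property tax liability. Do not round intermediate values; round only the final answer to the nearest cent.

$20,190.12

Uncapped assessed value = $991,722 × 0.816 = $809,245.152
Cap limit = $745,100 × 1.08 = $804,708
Taxable assessed value = min($809,245.152, $804,708) = $804,708 (cap binds)
Ashport ISD: $804,708 × 0.01073 = $8,634.51684
City of Pellston: $804,708 × 0.012 = $9,656.496
Pinecrest Township: $804,708 × 0.00236 = $1,899.11088
Total = $20,190.12372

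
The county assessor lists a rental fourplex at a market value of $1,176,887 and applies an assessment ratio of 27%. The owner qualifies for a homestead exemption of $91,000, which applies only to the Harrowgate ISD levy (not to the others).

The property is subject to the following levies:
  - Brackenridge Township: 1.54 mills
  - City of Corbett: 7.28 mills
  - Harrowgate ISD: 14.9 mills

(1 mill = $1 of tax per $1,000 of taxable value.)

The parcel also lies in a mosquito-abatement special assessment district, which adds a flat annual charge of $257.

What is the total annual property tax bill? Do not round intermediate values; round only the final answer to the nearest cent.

$6,438.36

Assessed value = $1,176,887 × 0.27 = $317,759.49
Brackenridge Township: $317,759.49 × 0.00154 = $489.3496146
City of Corbett: $317,759.49 × 0.00728 = $2,313.2890872
Harrowgate ISD: ($317,759.49 − $91,000) × 0.0149 = $226,759.49 × 0.0149 = $3,378.716401
Levies subtotal = $6,181.3551028
Total = $6,181.3551028 + $257 = $6,438.3551028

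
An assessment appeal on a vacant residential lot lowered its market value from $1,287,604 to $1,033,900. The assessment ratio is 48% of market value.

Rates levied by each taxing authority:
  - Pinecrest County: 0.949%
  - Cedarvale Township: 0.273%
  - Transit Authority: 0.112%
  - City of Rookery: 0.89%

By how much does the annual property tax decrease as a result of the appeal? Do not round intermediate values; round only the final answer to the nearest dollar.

$2,708

Old assessed value = $1,287,604 × 0.48 = $618,049.92
New assessed value = $1,033,900 × 0.48 = $496,272
Combined rate = 0.00949 + 0.00273 + 0.00112 + 0.0089 = 0.02224
Old tax = $618,049.92 × 0.02224 = $13,745.4302208
New tax = $496,272 × 0.02224 = $11,037.08928
Reduction = $13,745.4302208 − $11,037.08928 = $2,708.3409408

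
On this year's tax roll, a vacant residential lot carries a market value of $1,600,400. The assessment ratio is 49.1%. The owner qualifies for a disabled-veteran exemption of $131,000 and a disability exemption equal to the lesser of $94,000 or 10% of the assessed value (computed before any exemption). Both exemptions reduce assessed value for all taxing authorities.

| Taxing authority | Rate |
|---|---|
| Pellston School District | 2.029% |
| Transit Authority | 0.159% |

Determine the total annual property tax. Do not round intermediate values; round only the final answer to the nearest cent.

$12,607.62

Assessed value = $1,600,400 × 0.491 = $785,796.4
Disability exemption = min($94,000, 10% × $785,796.4) = min($94,000, $78,579.64) = $78,579.64 (percentage binds)
Taxable value = $785,796.4 − $131,000 − $78,579.64 = $576,216.76
Pellston School District: $576,216.76 × 0.02029 = $11,691.4380604
Transit Authority: $576,216.76 × 0.00159 = $916.1846484
Total = $12,607.6227088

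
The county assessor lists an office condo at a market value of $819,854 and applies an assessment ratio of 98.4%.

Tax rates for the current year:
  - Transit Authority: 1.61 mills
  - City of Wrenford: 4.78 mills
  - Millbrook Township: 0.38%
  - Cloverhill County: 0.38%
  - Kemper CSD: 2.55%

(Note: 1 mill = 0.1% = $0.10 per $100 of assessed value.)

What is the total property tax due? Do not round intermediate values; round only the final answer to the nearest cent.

$31,858.02

Assessed value = $819,854 × 0.984 = $806,736.336
Transit Authority: $806,736.336 × 0.00161 = $1,298.84550096
City of Wrenford: $806,736.336 × 0.00478 = $3,856.19968608
Millbrook Township: $806,736.336 × 0.0038 = $3,065.5980768
Cloverhill County: $806,736.336 × 0.0038 = $3,065.5980768
Kemper CSD: $806,736.336 × 0.0255 = $20,571.776568
Total = $31,858.01790864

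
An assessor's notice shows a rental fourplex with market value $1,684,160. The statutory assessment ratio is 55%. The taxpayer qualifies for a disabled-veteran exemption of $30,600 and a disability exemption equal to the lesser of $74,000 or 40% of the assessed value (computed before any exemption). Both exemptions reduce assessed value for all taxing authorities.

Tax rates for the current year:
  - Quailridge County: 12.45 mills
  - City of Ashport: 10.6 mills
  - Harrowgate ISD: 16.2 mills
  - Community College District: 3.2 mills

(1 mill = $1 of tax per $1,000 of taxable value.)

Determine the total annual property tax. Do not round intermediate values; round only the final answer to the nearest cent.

$34,880.66

Assessed value = $1,684,160 × 0.55 = $926,288
Disability exemption = min($74,000, 40% × $926,288) = min($74,000, $370,515.2) = $74,000 (dollar cap binds)
Taxable value = $926,288 − $30,600 − $74,000 = $821,688
Quailridge County: $821,688 × 0.01245 = $10,230.0156
City of Ashport: $821,688 × 0.0106 = $8,709.8928
Harrowgate ISD: $821,688 × 0.0162 = $13,311.3456
Community College District: $821,688 × 0.0032 = $2,629.4016
Total = $34,880.6556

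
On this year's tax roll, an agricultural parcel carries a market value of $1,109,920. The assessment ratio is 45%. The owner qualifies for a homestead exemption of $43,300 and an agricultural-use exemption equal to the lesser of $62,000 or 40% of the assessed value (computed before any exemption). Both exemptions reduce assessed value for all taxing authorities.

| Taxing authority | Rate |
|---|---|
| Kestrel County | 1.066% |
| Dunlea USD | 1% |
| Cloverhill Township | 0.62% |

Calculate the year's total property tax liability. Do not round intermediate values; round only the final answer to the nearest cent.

$10,587.25

Assessed value = $1,109,920 × 0.45 = $499,464
Agricultural-use exemption = min($62,000, 40% × $499,464) = min($62,000, $199,785.6) = $62,000 (dollar cap binds)
Taxable value = $499,464 − $43,300 − $62,000 = $394,164
Kestrel County: $394,164 × 0.01066 = $4,201.78824
Dunlea USD: $394,164 × 0.01 = $3,941.64
Cloverhill Township: $394,164 × 0.0062 = $2,443.8168
Total = $10,587.24504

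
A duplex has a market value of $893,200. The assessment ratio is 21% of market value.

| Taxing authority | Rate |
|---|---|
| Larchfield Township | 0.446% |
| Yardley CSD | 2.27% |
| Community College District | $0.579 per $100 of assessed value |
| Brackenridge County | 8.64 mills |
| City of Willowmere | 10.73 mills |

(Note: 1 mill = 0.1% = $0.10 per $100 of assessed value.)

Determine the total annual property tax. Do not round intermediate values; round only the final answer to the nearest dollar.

$9,814

Assessed value = $893,200 × 0.21 = $187,572
Larchfield Township: $187,572 × 0.00446 = $836.57112
Yardley CSD: $187,572 × 0.0227 = $4,257.8844
Community College District: $187,572 × 0.00579 = $1,086.04188
Brackenridge County: $187,572 × 0.00864 = $1,620.62208
City of Willowmere: $187,572 × 0.01073 = $2,012.64756
Total = $9,813.76704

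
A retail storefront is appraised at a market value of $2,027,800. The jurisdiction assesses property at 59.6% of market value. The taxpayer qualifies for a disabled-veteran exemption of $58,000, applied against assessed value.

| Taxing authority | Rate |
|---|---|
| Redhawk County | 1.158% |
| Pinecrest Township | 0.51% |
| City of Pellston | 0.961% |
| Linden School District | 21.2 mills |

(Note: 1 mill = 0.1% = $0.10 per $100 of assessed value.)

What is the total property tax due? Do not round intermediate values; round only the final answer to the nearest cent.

$54,640.51

Assessed value = $2,027,800 × 0.596 = $1,208,568.8
Taxable value = $1,208,568.8 − $58,000 = $1,150,568.8
Redhawk County: $1,150,568.8 × 0.01158 = $13,323.586704
Pinecrest Township: $1,150,568.8 × 0.0051 = $5,867.90088
City of Pellston: $1,150,568.8 × 0.00961 = $11,056.966168
Linden School District: $1,150,568.8 × 0.0212 = $24,392.05856
Total = $54,640.512312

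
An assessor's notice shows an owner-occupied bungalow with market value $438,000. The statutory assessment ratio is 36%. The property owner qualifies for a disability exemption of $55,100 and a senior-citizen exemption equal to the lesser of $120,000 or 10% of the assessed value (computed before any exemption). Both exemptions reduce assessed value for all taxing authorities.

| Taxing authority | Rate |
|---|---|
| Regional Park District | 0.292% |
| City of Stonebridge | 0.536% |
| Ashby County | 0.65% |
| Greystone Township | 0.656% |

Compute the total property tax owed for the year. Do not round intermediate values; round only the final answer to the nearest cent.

Assessed value = $438,000 × 0.36 = $157,680
Senior-citizen exemption = min($120,000, 10% × $157,680) = min($120,000, $15,768) = $15,768 (percentage binds)
Taxable value = $157,680 − $55,100 − $15,768 = $86,812
Regional Park District: $86,812 × 0.00292 = $253.49104
City of Stonebridge: $86,812 × 0.00536 = $465.31232
Ashby County: $86,812 × 0.0065 = $564.278
Greystone Township: $86,812 × 0.00656 = $569.48672
Total = $1,852.56808

$1,852.57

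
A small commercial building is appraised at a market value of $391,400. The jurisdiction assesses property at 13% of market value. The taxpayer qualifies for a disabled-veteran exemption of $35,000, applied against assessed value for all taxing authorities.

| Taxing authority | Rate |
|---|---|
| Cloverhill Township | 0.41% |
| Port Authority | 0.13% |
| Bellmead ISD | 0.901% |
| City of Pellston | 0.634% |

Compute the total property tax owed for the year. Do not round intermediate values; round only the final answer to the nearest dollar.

Assessed value = $391,400 × 0.13 = $50,882
Taxable value = $50,882 − $35,000 = $15,882
Cloverhill Township: $15,882 × 0.0041 = $65.1162
Port Authority: $15,882 × 0.0013 = $20.6466
Bellmead ISD: $15,882 × 0.00901 = $143.09682
City of Pellston: $15,882 × 0.00634 = $100.69188
Total = $65.1162 + $20.6466 + $143.09682 + $100.69188 = $329.5515

$330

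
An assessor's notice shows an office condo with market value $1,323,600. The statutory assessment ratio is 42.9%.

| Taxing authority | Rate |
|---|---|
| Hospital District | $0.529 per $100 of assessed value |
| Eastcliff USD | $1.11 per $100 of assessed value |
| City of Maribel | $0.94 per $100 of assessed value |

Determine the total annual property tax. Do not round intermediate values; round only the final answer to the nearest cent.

Assessed value = $1,323,600 × 0.429 = $567,824.4
Hospital District: $567,824.4 × 0.00529 = $3,003.791076
Eastcliff USD: $567,824.4 × 0.0111 = $6,302.85084
City of Maribel: $567,824.4 × 0.0094 = $5,337.54936
Total = $3,003.791076 + $6,302.85084 + $5,337.54936 = $14,644.191276

$14,644.19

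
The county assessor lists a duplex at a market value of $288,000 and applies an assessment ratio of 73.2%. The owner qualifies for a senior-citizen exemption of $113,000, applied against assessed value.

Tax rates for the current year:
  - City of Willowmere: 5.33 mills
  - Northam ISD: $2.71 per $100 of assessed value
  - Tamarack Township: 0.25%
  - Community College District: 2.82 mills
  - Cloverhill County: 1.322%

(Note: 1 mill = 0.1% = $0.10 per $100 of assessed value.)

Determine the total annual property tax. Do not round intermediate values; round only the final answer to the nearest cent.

Assessed value = $288,000 × 0.732 = $210,816
Taxable value = $210,816 − $113,000 = $97,816
City of Willowmere: $97,816 × 0.00533 = $521.35928
Northam ISD: $97,816 × 0.0271 = $2,650.8136
Tamarack Township: $97,816 × 0.0025 = $244.54
Community College District: $97,816 × 0.00282 = $275.84112
Cloverhill County: $97,816 × 0.01322 = $1,293.12752
Total = $4,985.68152

$4,985.68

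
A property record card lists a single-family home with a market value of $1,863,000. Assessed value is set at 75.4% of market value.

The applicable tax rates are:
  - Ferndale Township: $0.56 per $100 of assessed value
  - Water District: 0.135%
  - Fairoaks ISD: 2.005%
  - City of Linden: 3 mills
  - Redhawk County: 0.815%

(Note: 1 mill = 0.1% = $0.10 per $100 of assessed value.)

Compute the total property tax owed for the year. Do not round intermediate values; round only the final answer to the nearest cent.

$53,589.38

Assessed value = $1,863,000 × 0.754 = $1,404,702
Ferndale Township: $1,404,702 × 0.0056 = $7,866.3312
Water District: $1,404,702 × 0.00135 = $1,896.3477
Fairoaks ISD: $1,404,702 × 0.02005 = $28,164.2751
City of Linden: $1,404,702 × 0.003 = $4,214.106
Redhawk County: $1,404,702 × 0.00815 = $11,448.3213
Total = $53,589.3813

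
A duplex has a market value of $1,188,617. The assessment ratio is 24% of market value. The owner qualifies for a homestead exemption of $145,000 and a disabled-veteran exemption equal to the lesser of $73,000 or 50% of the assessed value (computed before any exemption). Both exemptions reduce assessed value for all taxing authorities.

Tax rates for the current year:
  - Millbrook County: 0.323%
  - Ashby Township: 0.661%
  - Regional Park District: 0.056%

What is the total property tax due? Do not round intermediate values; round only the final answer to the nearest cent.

$699.59

Assessed value = $1,188,617 × 0.24 = $285,268.08
Disabled-veteran exemption = min($73,000, 50% × $285,268.08) = min($73,000, $142,634.04) = $73,000 (dollar cap binds)
Taxable value = $285,268.08 − $145,000 − $73,000 = $67,268.08
Millbrook County: $67,268.08 × 0.00323 = $217.2758984
Ashby Township: $67,268.08 × 0.00661 = $444.6420088
Regional Park District: $67,268.08 × 0.00056 = $37.6701248
Total = $699.588032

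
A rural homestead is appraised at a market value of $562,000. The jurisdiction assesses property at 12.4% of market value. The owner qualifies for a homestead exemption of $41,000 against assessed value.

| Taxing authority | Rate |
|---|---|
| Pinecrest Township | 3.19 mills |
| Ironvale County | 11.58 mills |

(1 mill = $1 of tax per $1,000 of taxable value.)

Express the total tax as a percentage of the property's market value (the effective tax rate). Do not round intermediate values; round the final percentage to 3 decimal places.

0.075%

Assessed value = $562,000 × 0.124 = $69,688
Taxable value = $69,688 − $41,000 = $28,688
Pinecrest Township: $28,688 × 0.00319 = $91.51472
Ironvale County: $28,688 × 0.01158 = $332.20704
Total tax = $423.72176
Effective rate = $423.72176 ÷ $562,000 = 0.075% of market value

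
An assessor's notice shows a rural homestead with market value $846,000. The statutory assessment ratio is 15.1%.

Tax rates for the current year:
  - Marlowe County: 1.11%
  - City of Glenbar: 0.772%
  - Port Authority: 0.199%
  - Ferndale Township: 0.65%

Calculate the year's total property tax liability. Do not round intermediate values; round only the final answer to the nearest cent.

$3,488.74

Assessed value = $846,000 × 0.151 = $127,746
Marlowe County: $127,746 × 0.0111 = $1,417.9806
City of Glenbar: $127,746 × 0.00772 = $986.19912
Port Authority: $127,746 × 0.00199 = $254.21454
Ferndale Township: $127,746 × 0.0065 = $830.349
Total = $1,417.9806 + $986.19912 + $254.21454 + $830.349 = $3,488.74326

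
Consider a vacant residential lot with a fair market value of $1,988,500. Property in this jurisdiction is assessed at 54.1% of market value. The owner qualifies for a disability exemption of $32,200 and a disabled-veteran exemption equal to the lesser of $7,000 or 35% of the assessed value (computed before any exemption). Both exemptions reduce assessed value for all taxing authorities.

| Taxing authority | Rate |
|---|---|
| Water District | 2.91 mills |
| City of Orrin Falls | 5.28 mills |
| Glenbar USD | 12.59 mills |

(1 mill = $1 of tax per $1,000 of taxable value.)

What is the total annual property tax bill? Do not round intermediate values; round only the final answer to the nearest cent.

$21,540.10

Assessed value = $1,988,500 × 0.541 = $1,075,778.5
Disabled-veteran exemption = min($7,000, 35% × $1,075,778.5) = min($7,000, $376,522.475) = $7,000 (dollar cap binds)
Taxable value = $1,075,778.5 − $32,200 − $7,000 = $1,036,578.5
Water District: $1,036,578.5 × 0.00291 = $3,016.443435
City of Orrin Falls: $1,036,578.5 × 0.00528 = $5,473.13448
Glenbar USD: $1,036,578.5 × 0.01259 = $13,050.523315
Total = $21,540.10123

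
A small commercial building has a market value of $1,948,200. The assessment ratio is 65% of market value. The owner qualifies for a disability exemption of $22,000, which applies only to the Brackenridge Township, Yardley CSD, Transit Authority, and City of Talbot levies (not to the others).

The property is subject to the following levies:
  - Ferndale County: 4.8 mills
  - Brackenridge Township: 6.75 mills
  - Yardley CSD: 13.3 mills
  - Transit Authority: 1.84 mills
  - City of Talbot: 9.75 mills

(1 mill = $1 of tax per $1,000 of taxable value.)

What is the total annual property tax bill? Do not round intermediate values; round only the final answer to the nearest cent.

$45,448.99

Assessed value = $1,948,200 × 0.65 = $1,266,330
Ferndale County: $1,266,330 × 0.0048 = $6,078.384
Brackenridge Township: ($1,266,330 − $22,000) × 0.00675 = $1,244,330 × 0.00675 = $8,399.2275
Yardley CSD: ($1,266,330 − $22,000) × 0.0133 = $1,244,330 × 0.0133 = $16,549.589
Transit Authority: ($1,266,330 − $22,000) × 0.00184 = $1,244,330 × 0.00184 = $2,289.5672
City of Talbot: ($1,266,330 − $22,000) × 0.00975 = $1,244,330 × 0.00975 = $12,132.2175
Total = $45,448.9852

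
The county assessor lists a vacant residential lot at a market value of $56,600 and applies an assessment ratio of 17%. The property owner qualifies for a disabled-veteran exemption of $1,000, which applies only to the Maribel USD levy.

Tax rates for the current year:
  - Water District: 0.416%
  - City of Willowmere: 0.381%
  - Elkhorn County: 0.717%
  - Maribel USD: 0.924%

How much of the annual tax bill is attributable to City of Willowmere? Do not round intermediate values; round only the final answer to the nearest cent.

$36.66

Assessed value = $56,600 × 0.17 = $9,622
City of Willowmere taxable value = $9,622 (exemption does not apply)
City of Willowmere levy = $9,622 × 0.00381 = $36.65982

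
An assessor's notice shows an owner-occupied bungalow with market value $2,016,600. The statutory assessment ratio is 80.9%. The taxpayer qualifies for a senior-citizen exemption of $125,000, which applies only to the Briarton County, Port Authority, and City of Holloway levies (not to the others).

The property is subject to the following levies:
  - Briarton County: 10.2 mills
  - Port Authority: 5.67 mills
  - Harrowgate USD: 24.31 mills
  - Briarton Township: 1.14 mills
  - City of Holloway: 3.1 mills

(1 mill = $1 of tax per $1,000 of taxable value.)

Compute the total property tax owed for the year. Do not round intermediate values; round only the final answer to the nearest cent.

$70,096.84

Assessed value = $2,016,600 × 0.809 = $1,631,429.4
Briarton County: ($1,631,429.4 − $125,000) × 0.0102 = $1,506,429.4 × 0.0102 = $15,365.57988
Port Authority: ($1,631,429.4 − $125,000) × 0.00567 = $1,506,429.4 × 0.00567 = $8,541.454698
Harrowgate USD: $1,631,429.4 × 0.02431 = $39,660.048714
Briarton Township: $1,631,429.4 × 0.00114 = $1,859.829516
City of Holloway: ($1,631,429.4 − $125,000) × 0.0031 = $1,506,429.4 × 0.0031 = $4,669.93114
Total = $70,096.843948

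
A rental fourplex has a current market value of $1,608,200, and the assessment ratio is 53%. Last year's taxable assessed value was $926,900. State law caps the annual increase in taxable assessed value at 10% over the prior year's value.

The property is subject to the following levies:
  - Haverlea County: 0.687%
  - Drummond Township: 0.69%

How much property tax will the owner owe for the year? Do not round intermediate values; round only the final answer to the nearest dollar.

$11,737

Uncapped assessed value = $1,608,200 × 0.53 = $852,346
Cap limit = $926,900 × 1.1 = $1,019,590
Taxable assessed value = min($852,346, $1,019,590) = $852,346 (cap does not bind)
Haverlea County: $852,346 × 0.00687 = $5,855.61702
Drummond Township: $852,346 × 0.0069 = $5,881.1874
Total = $11,736.80442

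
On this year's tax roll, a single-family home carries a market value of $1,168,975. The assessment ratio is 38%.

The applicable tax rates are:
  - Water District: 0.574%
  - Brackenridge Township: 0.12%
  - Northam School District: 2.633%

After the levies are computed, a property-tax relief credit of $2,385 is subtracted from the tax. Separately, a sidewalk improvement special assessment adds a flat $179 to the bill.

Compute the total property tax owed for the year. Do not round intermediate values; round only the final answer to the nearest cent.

Assessed value = $1,168,975 × 0.38 = $444,210.5
Water District: $444,210.5 × 0.00574 = $2,549.76827
Brackenridge Township: $444,210.5 × 0.0012 = $533.0526
Northam School District: $444,210.5 × 0.02633 = $11,696.062465
Levies subtotal = $14,778.883335
After credit = $14,778.883335 − $2,385 = $12,393.883335
Total = $12,393.883335 + $179 = $12,572.883335

$12,572.88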